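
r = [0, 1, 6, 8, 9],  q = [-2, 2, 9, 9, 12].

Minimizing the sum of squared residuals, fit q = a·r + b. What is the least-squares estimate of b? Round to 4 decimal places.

From the data, Σr·r = 182, Σr = 24, Σ1 = 5.
And Σr·q = 236, Σq = 30.
XᵀX·[a, b]ᵀ = Xᵀq becomes [[182, 24]; [24, 5]]·[a, b]ᵀ = [236, 30]ᵀ.
det = 182·5 − 24² = 334.
a = (236·5 − 24·30)/334 = 230/167; b = (182·30 − 24·236)/334 = -102/167.

b = -0.6108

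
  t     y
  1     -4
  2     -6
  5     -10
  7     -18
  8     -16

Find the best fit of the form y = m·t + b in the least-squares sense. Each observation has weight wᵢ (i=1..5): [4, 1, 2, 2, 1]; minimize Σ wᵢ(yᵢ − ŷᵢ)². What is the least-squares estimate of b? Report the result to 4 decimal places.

The normal equations are: 220·m + 38·b = -508;  38·m + 10·b = -94.
Eliminating b: 10·(row 1) − 38·(row 2) gives 756·m = 10·(-508) − 38·(-94) = -1508, so m = -377/189.
Then b = ((-94) − 38·(-377/189))/10 = -344/189.

b = -1.8201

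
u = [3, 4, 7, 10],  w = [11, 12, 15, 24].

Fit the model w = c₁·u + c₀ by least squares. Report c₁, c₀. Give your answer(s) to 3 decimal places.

c₁ = 1.800, c₀ = 4.700

With design matrix M, MᵀM = [[174, 24]; [24, 4]] and Mᵀw = [426, 62]ᵀ.
Determinant 174·4 − 24² = 120.
c₁ = (426·4 − 24·62)/120 = 9/5; c₀ = (174·62 − 24·426)/120 = 47/10.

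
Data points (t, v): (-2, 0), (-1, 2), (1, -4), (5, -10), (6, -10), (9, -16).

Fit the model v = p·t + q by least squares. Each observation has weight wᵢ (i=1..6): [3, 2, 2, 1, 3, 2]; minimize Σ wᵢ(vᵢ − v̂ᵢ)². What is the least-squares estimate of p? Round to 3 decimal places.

Sums needed: Σwᵢ·t·t = 311, Σwᵢ·t = 35, Σwᵢ·1 = 13.
Right-hand side: Σwᵢ·t·v = -530, Σwᵢ·v = -76.
So MᵀWM·[p, q]ᵀ = MᵀWv: [[311, 35]; [35, 13]]·[p, q]ᵀ = [-530, -76]ᵀ.
Eliminating q: 13·(row 1) − 35·(row 2) gives 2818·p = 13·(-530) − 35·(-76) = -4230, so p = -2115/1409.
Then q = ((-76) − 35·(-2115/1409))/13 = -2543/1409.

p = -1.501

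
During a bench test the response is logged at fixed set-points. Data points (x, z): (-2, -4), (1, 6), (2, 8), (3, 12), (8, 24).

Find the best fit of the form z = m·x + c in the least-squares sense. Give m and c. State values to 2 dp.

m = 2.77, c = 2.54

Normal-equation sums: Σx·x = 82, Σx = 12, Σ1 = 5.
For Mᵀz: Σx·z = 258, Σz = 46.
MᵀM·[m, c]ᵀ = Mᵀz becomes [[82, 12]; [12, 5]]·[m, c]ᵀ = [258, 46]ᵀ.
Determinant 82·5 − 12² = 266.
m = (258·5 − 12·46)/266 = 369/133; c = (82·46 − 12·258)/266 = 338/133.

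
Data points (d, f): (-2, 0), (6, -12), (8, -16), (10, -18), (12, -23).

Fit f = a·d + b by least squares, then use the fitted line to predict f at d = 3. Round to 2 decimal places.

From the data, Σd·d = 348, Σd = 34, Σ1 = 5.
And Σd·f = -656, Σf = -69.
Δ = 348·5 − 34² = 584.
a = ((-656)·5 − 34·(-69))/584 = -467/292; b = (348·(-69) − 34·(-656))/584 = -427/146.
At d = 3: f̂ = (-467/292)·(3) + (-427/146)·(1) = -2255/292.

f̂ = -7.72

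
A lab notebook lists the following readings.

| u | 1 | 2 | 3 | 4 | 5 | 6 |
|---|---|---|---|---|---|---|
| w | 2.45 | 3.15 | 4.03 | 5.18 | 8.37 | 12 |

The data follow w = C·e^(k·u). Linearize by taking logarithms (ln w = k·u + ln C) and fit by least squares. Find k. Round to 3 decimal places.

Taking logs, ln w = k·u + ln C, so regress ln w on u.
Σu = 21.0000, Σ(u)² = 91.0000, Σln w = 9.6916, Σu·ln w = 39.4841.
Equations: 91.0000·k + 21.0000·ln C = 39.4841;  21.0000·k + 6·ln C = 9.6916.
Slope k = (n·Σu·ln w − Σu·Σln w)/(n·Σ(u)² − (Σu)²) = (6·39.4841 − 21.0000·9.6916)/105.0000 = 0.31791; ln C = (Σln w − k·Σu)/n = 0.50258.

k = 0.318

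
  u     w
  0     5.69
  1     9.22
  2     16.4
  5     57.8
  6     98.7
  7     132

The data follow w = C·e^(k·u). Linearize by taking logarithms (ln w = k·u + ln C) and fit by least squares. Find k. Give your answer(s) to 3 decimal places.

k = 0.454

Taking logs, ln w = k·u + ln C, so regress ln w on u.
XᵀX = [[115.0000, 21.0000]; [21.0000, 6]], rhs = [89.8330, 20.2892]ᵀ  (here Σu = 21.0000, Σ(u)² = 115.0000, Σln w = 20.2892, Σu·ln w = 89.8330).
Slope k = (n·Σu·ln w − Σu·Σln w)/(n·Σ(u)² − (Σu)²) = (6·89.8330 − 21.0000·20.2892)/249.0000 = 0.45351; ln C = (Σln w − k·Σu)/n = 1.79426.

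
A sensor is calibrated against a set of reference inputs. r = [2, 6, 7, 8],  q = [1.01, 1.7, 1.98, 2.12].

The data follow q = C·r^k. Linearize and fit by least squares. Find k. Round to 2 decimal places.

Taking logs, ln q = k·ln r + ln C, so regress ln q on ln r.
Σln r = 6.5103, Σ(ln r)² = 11.8015, Σln q = 1.9751, Σln r·ln q = 3.8494.
Equations: 11.8015·k + 6.5103·ln C = 3.8494;  6.5103·k + 4·ln C = 1.9751.
Δ = 11.8015·4 − (6.5103)² = 4.8225; k = (3.8494·4 − 6.5103·1.9751)/4.8225 = 0.52656, ln C = (11.8015·1.9751 − 6.5103·3.8494)/4.8225 = -0.36324.

k = 0.53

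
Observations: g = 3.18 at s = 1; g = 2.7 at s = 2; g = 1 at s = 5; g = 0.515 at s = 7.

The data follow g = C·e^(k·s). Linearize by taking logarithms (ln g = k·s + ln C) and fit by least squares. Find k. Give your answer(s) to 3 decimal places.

k = -0.311

Linearized form: ln g = k·s + ln C. From the 4 transformed points,
XᵀX = [[79.0000, 15.0000]; [15.0000, 4]], rhs = [-1.5017, 1.4865]ᵀ  (here Σs = 15.0000, Σ(s)² = 79.0000, Σln g = 1.4865, Σs·ln g = -1.5017).
Solving (det = 91.0000): k = -0.31105, ln C = 1.53806.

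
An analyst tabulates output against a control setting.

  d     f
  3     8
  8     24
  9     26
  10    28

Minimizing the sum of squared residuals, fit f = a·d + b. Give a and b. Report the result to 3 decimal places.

Forming AᵀA = [[254, 30]; [30, 4]] and Aᵀf = [730, 86]ᵀ gives AᵀA·[a, b]ᵀ = Aᵀf.
det = 254·4 − 30² = 116.
a = (730·4 − 30·86)/116 = 85/29; b = (254·86 − 30·730)/116 = -14/29.

a = 2.931, b = -0.483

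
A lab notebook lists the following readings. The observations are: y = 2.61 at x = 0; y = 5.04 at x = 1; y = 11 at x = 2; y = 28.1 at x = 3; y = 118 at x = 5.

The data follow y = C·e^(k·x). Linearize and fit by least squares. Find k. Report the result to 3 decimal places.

k = 0.777

Let Y = ln y. Fitting Y = k·x + ln C by least squares:
Σx = 11.0000, Σ(x)² = 39.0000, Σln y = 13.0811, Σx·ln y = 40.2739.
Normal system: [[39.0000, 11.0000]; [11.0000, 5]]·[k, ln C]ᵀ = [40.2739, 13.0811]ᵀ.
Solving (det = 74.0000): k = 0.77672, ln C = 0.90743.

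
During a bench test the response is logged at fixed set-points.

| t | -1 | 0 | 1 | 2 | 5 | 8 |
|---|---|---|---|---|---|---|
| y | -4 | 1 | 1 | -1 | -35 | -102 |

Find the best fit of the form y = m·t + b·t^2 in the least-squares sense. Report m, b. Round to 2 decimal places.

The normal system AᵀA·[m, b]ᵀ = Aᵀy is [[95, 645]; [645, 4739]]·[m, b]ᵀ = [-988, -7410]ᵀ.
det = 95·4739 − 645² = 34180.
m = ((-988)·4739 − 645·(-7410))/34180 = 48659/17090; b = (95·(-7410) − 645·(-988))/34180 = -6669/3418.

m = 2.85, b = -1.95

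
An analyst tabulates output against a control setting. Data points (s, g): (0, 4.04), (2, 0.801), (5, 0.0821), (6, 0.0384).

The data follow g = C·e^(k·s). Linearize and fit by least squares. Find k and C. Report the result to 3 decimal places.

k = -0.774, C = 3.927

Taking logs, ln g = k·s + ln C, so regress ln g on s.
Σs = 13.0000, Σ(s)² = 65.0000, Σln g = -4.5852, Σs·ln g = -32.5011.
Equations: 65.0000·k + 13.0000·ln C = -32.5011;  13.0000·k + 4·ln C = -4.5852.
Δ = 65.0000·4 − (13.0000)² = 91.0000; k = (-32.5011·4 − 13.0000·-4.5852)/91.0000 = -0.77359, ln C = (65.0000·-4.5852 − 13.0000·-32.5011)/91.0000 = 1.36789, so C = exp(1.36789) = 3.92706.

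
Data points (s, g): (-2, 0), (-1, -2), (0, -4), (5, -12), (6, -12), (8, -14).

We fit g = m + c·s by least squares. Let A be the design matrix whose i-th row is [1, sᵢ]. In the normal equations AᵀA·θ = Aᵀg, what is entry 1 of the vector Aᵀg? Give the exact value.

Entry 1 ↔ basis 1, so (Aᵀg)_{1} = Σᵢ gᵢ = (1)·(0) + (1)·(-2) + (1)·(-4) + (1)·(-12) + (1)·(-12) + (1)·(-14) = -44.

-44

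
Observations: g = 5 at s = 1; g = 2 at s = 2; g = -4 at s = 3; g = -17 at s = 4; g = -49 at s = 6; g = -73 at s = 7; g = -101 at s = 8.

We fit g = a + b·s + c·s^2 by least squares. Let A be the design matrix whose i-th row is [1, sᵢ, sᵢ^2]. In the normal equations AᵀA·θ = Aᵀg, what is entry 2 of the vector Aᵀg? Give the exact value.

Entry 2 ↔ basis s, so (Aᵀg)_{2} = Σᵢ (s)·gᵢ = (1)·(5) + (2)·(2) + (3)·(-4) + (4)·(-17) + (6)·(-49) + (7)·(-73) + (8)·(-101) = -1684.

-1684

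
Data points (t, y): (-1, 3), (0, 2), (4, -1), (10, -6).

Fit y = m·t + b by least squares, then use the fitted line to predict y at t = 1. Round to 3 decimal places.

Sums needed: Σt·t = 117, Σt = 13, Σ1 = 4.
For Mᵀy: Σt·y = -67, Σy = -2.
So MᵀM·[m, b]ᵀ = Mᵀy: [[117, 13]; [13, 4]]·[m, b]ᵀ = [-67, -2]ᵀ.
det = 117·4 − 13² = 299.
m = ((-67)·4 − 13·(-2))/299 = -242/299; b = (117·(-2) − 13·(-67))/299 = 49/23.
At t = 1: ŷ = (-242/299)·(1) + (49/23)·(1) = 395/299.

ŷ = 1.321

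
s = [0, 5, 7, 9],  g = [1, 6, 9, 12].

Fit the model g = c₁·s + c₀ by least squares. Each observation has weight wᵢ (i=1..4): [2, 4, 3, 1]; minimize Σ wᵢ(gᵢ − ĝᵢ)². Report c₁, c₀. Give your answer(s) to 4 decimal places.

The normal equations are: 328·c₁ + 50·c₀ = 417;  50·c₁ + 10·c₀ = 65.
Δ = 328·10 − 50² = 780.
c₁ = (417·10 − 50·65)/780 = 46/39; c₀ = (328·65 − 50·417)/780 = 47/78.

c₁ = 1.1795, c₀ = 0.6026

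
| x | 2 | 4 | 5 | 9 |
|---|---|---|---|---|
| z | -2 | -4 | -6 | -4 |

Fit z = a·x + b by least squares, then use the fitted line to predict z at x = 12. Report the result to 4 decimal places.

Compute the Gram sums: Σx·x = 126, Σx = 20, Σ1 = 4.
For Mᵀz: Σx·z = -86, Σz = -16.
Eliminating b: 4·(row 1) − 20·(row 2) gives 104·a = 4·(-86) − 20·(-16) = -24, so a = -3/13.
Then b = ((-16) − 20·(-3/13))/4 = -37/13.
At x = 12: ẑ = (-3/13)·(12) + (-37/13)·(1) = -73/13.

ẑ = -5.6154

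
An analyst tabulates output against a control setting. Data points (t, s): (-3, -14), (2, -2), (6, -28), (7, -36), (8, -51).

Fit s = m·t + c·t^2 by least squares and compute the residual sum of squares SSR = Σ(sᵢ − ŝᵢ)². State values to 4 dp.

SSR = 6.9442

Normal-equation sums: Σt·t = 162, Σt·t^2 = 1052, Σt^2·t^2 = 7890.
And Σt·s = -790, Σt^2·s = -6170.
Eliminating c: 7890·(row 1) − 1052·(row 2) gives 171476·m = 7890·(-790) − 1052·(-6170) = 257740, so m = 245/163.
Then c = ((-6170) − 1052·(245/163))/7890 = -42115/42869.
Residuals: -27826/42869, -46148/42869, -70802/42869, 69306/42869, -6439/42869; SSR = 297689/42869.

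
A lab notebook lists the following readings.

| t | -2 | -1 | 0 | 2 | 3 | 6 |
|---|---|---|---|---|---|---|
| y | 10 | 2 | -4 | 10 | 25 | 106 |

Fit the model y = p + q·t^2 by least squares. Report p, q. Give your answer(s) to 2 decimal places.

Normal-equation sums: Σ1 = 6, Σt^2 = 54, Σt^2·t^2 = 1410.
Moment sums: Σy = 149, Σt^2·y = 4123.
AᵀA·[p, q]ᵀ = Aᵀy becomes [[6, 54]; [54, 1410]]·[p, q]ᵀ = [149, 4123]ᵀ.
det = 6·1410 − 54² = 5544.
p = (149·1410 − 54·4123)/5544 = -523/231; q = (6·4123 − 54·149)/5544 = 1391/462.

p = -2.26, q = 3.01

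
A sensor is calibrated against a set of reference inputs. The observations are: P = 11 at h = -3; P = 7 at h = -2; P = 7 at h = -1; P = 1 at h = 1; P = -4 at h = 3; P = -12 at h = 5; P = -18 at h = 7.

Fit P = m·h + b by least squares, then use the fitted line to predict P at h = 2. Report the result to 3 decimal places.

P̂ = -2.778

Normal-equation sums: Σh·h = 98, Σh = 10, Σ1 = 7.
For MᵀP: Σh·P = -251, ΣP = -8.
Normal equations: [[98, 10]; [10, 7]]·[m, b]ᵀ = [-251, -8]ᵀ.
det = 98·7 − 10² = 586.
m = ((-251)·7 − 10·(-8))/586 = -1677/586; b = (98·(-8) − 10·(-251))/586 = 863/293.
At h = 2: P̂ = (-1677/586)·(2) + (863/293)·(1) = -814/293.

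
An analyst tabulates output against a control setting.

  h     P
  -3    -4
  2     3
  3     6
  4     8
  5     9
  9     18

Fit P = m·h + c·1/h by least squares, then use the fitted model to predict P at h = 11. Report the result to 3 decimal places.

P̂ = 21.906

The normal system XᵀX·[m, c]ᵀ = XᵀP is [[144, 6]; [6, 19021/32400]]·[m, c]ᵀ = [275, 319/30]ᵀ.
Δ = 144·(19021/32400) − 6² = 10921/225.
m = (275·(19021/32400) − 6·(319/30))/(10921/225) = 3163655/1572624; c = (144·(319/30) − 6·275)/(10921/225) = -26730/10921.
At h = 11: P̂ = (3163655/1572624)·(11) + (-26730/10921)·(1/11) = 34450285/1572624.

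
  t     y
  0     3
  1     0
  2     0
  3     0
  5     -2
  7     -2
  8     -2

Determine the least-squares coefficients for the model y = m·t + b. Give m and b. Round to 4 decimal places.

m = -0.5206, b = 1.5052

From the data, Σt·t = 152, Σt = 26, Σ1 = 7.
For Aᵀy: Σt·y = -40, Σy = -3.
So AᵀA·[m, b]ᵀ = Aᵀy: [[152, 26]; [26, 7]]·[m, b]ᵀ = [-40, -3]ᵀ.
Eliminating b: 7·(row 1) − 26·(row 2) gives 388·m = 7·(-40) − 26·(-3) = -202, so m = -101/194.
Then b = ((-3) − 26·(-101/194))/7 = 146/97.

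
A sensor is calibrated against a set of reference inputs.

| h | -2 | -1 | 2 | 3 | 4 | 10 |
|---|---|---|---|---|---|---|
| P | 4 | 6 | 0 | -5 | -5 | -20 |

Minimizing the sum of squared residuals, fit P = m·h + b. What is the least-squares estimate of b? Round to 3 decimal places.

b = 2.380

Sums needed: Σh·h = 134, Σh = 16, Σ1 = 6.
And Σh·P = -249, ΣP = -20.
Normal equations: [[134, 16]; [16, 6]]·[m, b]ᵀ = [-249, -20]ᵀ.
Δ = 134·6 − 16² = 548.
m = ((-249)·6 − 16·(-20))/548 = -587/274; b = (134·(-20) − 16·(-249))/548 = 326/137.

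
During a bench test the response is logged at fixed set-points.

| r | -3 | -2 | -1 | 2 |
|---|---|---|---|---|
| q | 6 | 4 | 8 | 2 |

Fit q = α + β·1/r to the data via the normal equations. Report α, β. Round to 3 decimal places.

α = 3.762, β = -3.714

Sums needed: Σ1 = 4, Σ1/r = -4/3, Σ1/r·1/r = 29/18.
Moment sums: Σq = 20, Σ1/r·q = -11.
So AᵀA·[α, β]ᵀ = Aᵀq: [[4, -4/3]; [-4/3, 29/18]]·[α, β]ᵀ = [20, -11]ᵀ.
Eliminating β: (29/18)·(row 1) − (-4/3)·(row 2) gives (14/3)·α = (29/18)·20 − (-4/3)·(-11) = 158/9, so α = 79/21.
Then β = ((-11) − (-4/3)·(79/21))/(29/18) = -26/7.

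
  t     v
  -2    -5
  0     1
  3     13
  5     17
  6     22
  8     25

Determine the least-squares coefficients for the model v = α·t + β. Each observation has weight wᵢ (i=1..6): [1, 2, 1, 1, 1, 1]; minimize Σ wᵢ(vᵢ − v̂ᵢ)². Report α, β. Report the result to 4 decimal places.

The normal equations are: 138·α + 20·β = 466;  20·α + 7·β = 74.
Eliminating β: 7·(row 1) − 20·(row 2) gives 566·α = 7·466 − 20·74 = 1782, so α = 891/283.
Then β = (74 − 20·(891/283))/7 = 446/283.

α = 3.1484, β = 1.5760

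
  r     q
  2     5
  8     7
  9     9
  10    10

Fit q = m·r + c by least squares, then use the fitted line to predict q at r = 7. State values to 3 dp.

q̂ = 7.606

Forming AᵀA = [[249, 29]; [29, 4]] and Aᵀq = [247, 31]ᵀ gives AᵀA·[m, c]ᵀ = Aᵀq.
Eliminating c: 4·(row 1) − 29·(row 2) gives 155·m = 4·247 − 29·31 = 89, so m = 89/155.
Then c = (31 − 29·(89/155))/4 = 556/155.
At r = 7: q̂ = (89/155)·(7) + (556/155)·(1) = 1179/155.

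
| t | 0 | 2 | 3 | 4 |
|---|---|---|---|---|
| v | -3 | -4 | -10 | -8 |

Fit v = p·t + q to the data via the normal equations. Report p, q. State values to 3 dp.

p = -1.571, q = -2.714

Entries of XᵀX: Σt·t = 29, Σt = 9, Σ1 = 4.
Right-hand side: Σt·v = -70, Σv = -25.
XᵀX·[p, q]ᵀ = Xᵀv becomes [[29, 9]; [9, 4]]·[p, q]ᵀ = [-70, -25]ᵀ.
Eliminating q: 4·(row 1) − 9·(row 2) gives 35·p = 4·(-70) − 9·(-25) = -55, so p = -11/7.
Then q = ((-25) − 9·(-11/7))/4 = -19/7.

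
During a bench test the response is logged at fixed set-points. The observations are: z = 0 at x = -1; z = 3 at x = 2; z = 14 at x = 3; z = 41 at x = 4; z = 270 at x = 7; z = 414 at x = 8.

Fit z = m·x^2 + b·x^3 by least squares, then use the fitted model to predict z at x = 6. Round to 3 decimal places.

ẑ = 163.092

Sums needed: Σx^2·x^2 = 6851, Σx^2·x^3 = 50873, Σx^3·x^3 = 384683.
For Aᵀz: Σx^2·z = 40520, Σx^3·z = 307604.
Normal equations: [[6851, 50873]; [50873, 384683]]·[m, b]ᵀ = [40520, 307604]ᵀ.
Eliminating b: 384683·(row 1) − 50873·(row 2) gives 47401104·m = 384683·40520 − 50873·307604 = -61383132, so m = -5115261/3950092.
Then b = (307604 − 50873·(-5115261/3950092))/384683 = 3835087/3950092.
At x = 6: ẑ = (-5115261/3950092)·(36) + (3835087/3950092)·(216) = 161057349/987523.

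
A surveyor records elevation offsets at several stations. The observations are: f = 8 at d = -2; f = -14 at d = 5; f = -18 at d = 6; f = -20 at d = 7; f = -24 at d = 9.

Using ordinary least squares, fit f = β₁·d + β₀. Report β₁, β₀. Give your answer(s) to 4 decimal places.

The normal system XᵀX·[β₁, β₀]ᵀ = Xᵀf is [[195, 25]; [25, 5]]·[β₁, β₀]ᵀ = [-550, -68]ᵀ.
Δ = 195·5 − 25² = 350.
β₁ = ((-550)·5 − 25·(-68))/350 = -3; β₀ = (195·(-68) − 25·(-550))/350 = 7/5.

β₁ = -3.0000, β₀ = 1.4000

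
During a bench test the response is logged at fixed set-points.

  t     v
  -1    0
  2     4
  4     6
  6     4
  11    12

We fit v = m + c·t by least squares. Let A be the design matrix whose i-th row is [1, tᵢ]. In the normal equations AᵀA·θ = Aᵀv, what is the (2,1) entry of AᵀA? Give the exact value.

22

Row 2 ↔ basis t, column 1 ↔ basis 1, so (AᵀA)_{2,1} = Σᵢ t = (-1)·(1) + (2)·(1) + (4)·(1) + (6)·(1) + (11)·(1) = 22.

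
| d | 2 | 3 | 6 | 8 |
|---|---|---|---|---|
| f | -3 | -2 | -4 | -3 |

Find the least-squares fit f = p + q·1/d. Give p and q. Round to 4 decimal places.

p = -3.5320, q = 1.8916

The normal system MᵀM·[p, q]ᵀ = Mᵀf is [[4, 9/8]; [9/8, 233/576]]·[p, q]ᵀ = [-12, -77/24]ᵀ.
Determinant 4·(233/576) − (9/8)² = 203/576.
p = ((-12)·(233/576) − (9/8)·(-77/24))/(203/576) = -717/203; q = (4·(-77/24) − (9/8)·(-12))/(203/576) = 384/203.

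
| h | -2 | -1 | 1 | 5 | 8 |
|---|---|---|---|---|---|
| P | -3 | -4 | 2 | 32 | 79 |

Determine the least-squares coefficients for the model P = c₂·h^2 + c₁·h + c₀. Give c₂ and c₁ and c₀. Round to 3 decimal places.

From the data, Σh^2·h^2 = 4739, Σh^2·h = 629, Σh^2 = 95, Σh·h = 95, Σh = 11, Σ1 = 5.
And Σh^2·P = 5842, Σh·P = 804, ΣP = 106.
Solving the 3×3 system (Gaussian elimination) gives c₂ = 13036/13053, c₁ = 9301/4351, c₀ = -32347/13053.

c₂ = 0.999, c₁ = 2.138, c₀ = -2.478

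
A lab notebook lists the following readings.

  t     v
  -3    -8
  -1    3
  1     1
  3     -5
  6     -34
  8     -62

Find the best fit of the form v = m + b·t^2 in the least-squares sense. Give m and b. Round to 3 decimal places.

m = 2.811, b = -1.016

Setting ∂/∂m … = 0 gives: 6·m + 120·b = -105;  120·m + 5556·b = -5305.
Δ = 6·5556 − 120² = 18936.
m = ((-105)·5556 − 120·(-5305))/18936 = 4435/1578; b = (6·(-5305) − 120·(-105))/18936 = -3205/3156.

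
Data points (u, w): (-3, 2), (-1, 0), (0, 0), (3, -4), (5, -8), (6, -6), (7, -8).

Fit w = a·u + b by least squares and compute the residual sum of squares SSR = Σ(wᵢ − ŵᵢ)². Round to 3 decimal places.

SSR = 5.818

Entries of XᵀX: Σu·u = 129, Σu = 17, Σ1 = 7.
And Σu·w = -150, Σw = -24.
So XᵀX·[a, b]ᵀ = Xᵀw: [[129, 17]; [17, 7]]·[a, b]ᵀ = [-150, -24]ᵀ.
det = 129·7 − 17² = 614.
a = ((-150)·7 − 17·(-24))/614 = -321/307; b = (129·(-24) − 17·(-150))/614 = -273/307.
Residuals: -76/307, -48/307, 273/307, 8/307, -578/307, 357/307, 64/307; SSR = 1786/307.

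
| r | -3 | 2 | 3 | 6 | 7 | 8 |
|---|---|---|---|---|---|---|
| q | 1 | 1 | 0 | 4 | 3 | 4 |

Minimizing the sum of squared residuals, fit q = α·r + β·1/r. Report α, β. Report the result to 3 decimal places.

Sums needed: Σr·r = 171, Σr·1/r = 6, Σ1/r·1/r = 1681/3136.
Moment sums: Σr·q = 76, Σ1/r·q = 37/21.
So XᵀX·[α, β]ᵀ = Xᵀq: [[171, 6]; [6, 1681/3136]]·[α, β]ᵀ = [76, 37/21]ᵀ.
Eliminating β: (1681/3136)·(row 1) − 6·(row 2) gives (174555/3136)·α = (1681/3136)·76 − 6·(37/21) = 23651/784, so α = 94604/174555.
Then β = ((37/21) − 6·(94604/174555))/(1681/3136) = -161728/58185.

α = 0.542, β = -2.780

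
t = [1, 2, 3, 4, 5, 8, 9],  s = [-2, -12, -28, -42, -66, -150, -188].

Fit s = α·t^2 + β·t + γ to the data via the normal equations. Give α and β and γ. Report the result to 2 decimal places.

Compute the Gram sums: Σt^2·t^2 = 11636, Σt^2·t = 1466, Σt^2 = 200, Σt·t = 200, Σt = 32, Σ1 = 7.
Right-hand side: Σt^2·s = -27452, Σt·s = -3500, Σs = -488.
Solving the 3×3 system (Gaussian elimination) gives α = -14834/7987, β = -36350/7987, γ = 33192/7987.

α = -1.86, β = -4.55, γ = 4.16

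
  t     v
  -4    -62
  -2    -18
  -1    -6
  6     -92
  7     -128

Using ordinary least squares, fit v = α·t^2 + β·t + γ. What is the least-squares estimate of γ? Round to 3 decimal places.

γ = 0.359

Sums needed: Σt^2·t^2 = 3970, Σt^2·t = 486, Σt^2 = 106, Σt·t = 106, Σt = 6, Σ1 = 5.
Right-hand side: Σt^2·v = -10654, Σt·v = -1158, Σv = -306.
AᵀA·[α, β, γ]ᵀ = Aᵀv becomes [[3970, 486, 106]; [486, 106, 6]; [106, 6, 5]]·[α, β, γ]ᵀ = [-10654, -1158, -306]ᵀ.
Inverting the 3×3 Gram matrix, [α, β, γ]ᵀ = [-6151/1994, 82911/25922, 4648/12961]ᵀ.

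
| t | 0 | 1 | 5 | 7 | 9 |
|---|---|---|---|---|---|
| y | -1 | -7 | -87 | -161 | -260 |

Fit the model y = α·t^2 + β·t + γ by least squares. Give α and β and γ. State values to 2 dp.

α = -2.91, β = -2.55, γ = -1.26

XᵀX·[α, β, γ]ᵀ = Xᵀy reads: 9588·α + 1198·β + 156·γ = -31131;  1198·α + 156·β + 22·γ = -3909;  156·α + 22·β + 5·γ = -516.
Inverting the 3×3 Gram matrix, [α, β, γ]ᵀ = [-128937/44342, -113085/44342, -27843/22171]ᵀ.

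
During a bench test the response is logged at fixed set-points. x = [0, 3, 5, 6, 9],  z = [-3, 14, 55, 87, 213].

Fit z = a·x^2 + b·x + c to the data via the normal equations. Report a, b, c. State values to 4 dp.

a = 3.0582, b = -3.5007, c = -3.0553

Forming MᵀM = [[8563, 1097, 151]; [1097, 151, 23]; [151, 23, 5]] and Mᵀz = [21886, 2756, 366]ᵀ gives MᵀM·[a, b, c]ᵀ = Mᵀz.
Inverting the 3×3 Gram matrix, [a, b, c]ᵀ = [24212/7917, -27715/7917, -8063/2639]ᵀ.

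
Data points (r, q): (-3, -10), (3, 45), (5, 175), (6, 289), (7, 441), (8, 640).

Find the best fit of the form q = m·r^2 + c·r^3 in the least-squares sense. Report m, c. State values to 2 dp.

The normal equations are: 8580·m + 60476·c = 77663;  60476·m + 443532·c = 564727.
Eliminating c: 443532·(row 1) − 60476·(row 2) gives 148157984·m = 443532·77663 − 60476·564727 = 293595664, so m = 18349729/9259874.
Then c = (564727 − 60476·(18349729/9259874))/443532 = 1428943/1424596.

m = 1.98, c = 1.00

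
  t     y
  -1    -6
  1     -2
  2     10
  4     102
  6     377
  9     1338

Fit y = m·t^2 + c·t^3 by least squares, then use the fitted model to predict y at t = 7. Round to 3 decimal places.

ŷ = 611.329

The normal system MᵀM·[m, c]ᵀ = Mᵀy is [[8131, 67881]; [67881, 582259]]·[m, c]ᵀ = [123614, 1063446]ᵀ.
Eliminating c: 582259·(row 1) − 67881·(row 2) gives 126517768·m = 582259·123614 − 67881·1063446 = -212413900, so m = -53103475/31629442.
Then c = (1063446 − 67881·(-53103475/31629442))/582259 = 63959373/31629442.
At t = 7: ŷ = (-53103475/31629442)·(49) + (63959373/31629442)·(343) = 9667997332/15814721.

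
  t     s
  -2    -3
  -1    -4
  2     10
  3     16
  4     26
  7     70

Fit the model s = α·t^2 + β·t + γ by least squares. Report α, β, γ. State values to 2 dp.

α = 1.04, β = 2.92, γ = -1.51

The normal equations are: 2771·α + 433·β + 83·γ = 4014;  433·α + 83·β + 13·γ = 672;  83·α + 13·β + 6·γ = 115.
Row-reducing yields α = 527/508, β = 10389/3556, γ = -1346/889.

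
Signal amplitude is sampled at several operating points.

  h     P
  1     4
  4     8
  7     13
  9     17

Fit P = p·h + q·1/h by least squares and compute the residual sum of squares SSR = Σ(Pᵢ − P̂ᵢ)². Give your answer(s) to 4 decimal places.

Entries of XᵀX: Σh·h = 147, Σh·1/h = 4, Σ1/h·1/h = 69553/63504.
For XᵀP: Σh·P = 280, Σ1/h·P = 614/63.
Eliminating q: (69553/63504)·(row 1) − 4·(row 2) gives (62641/432)·p = (69553/63504)·280 − 4·(614/63) = 303557/1134, so p = 2428456/1315461.
Then q = ((614/63) − 4·(2428456/1315461))/(69553/63504) = 135072/62641.
Residuals: -3124/1315461, 100736/1315461, -43345/187923, 63855/438487; SSR = 15086/187923.

SSR = 0.0803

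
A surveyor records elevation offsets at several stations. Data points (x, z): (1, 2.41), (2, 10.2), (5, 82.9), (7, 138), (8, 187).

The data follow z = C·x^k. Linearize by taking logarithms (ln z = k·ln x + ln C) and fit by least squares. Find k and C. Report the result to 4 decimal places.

k = 2.1072, C = 2.4321

With ln zᵢ as the transformed response and ln xᵢ as the regressor:
Σln x = 6.3279, Σ(ln x)² = 11.1814, Σln z = 17.7780, Σln x·ln z = 29.1854.
Equations: 11.1814·k + 6.3279·ln C = 29.1854;  6.3279·k + 5·ln C = 17.7780.
Slope k = (n·Σln x·ln z − Σln x·Σln z)/(n·Σ(ln x)² − (Σln x)²) = (5·29.1854 − 6.3279·17.7780)/15.8642 = 2.10721; ln C = (Σln z − k·Σln x)/n = 0.88875, so C = exp(0.88875) = 2.43208.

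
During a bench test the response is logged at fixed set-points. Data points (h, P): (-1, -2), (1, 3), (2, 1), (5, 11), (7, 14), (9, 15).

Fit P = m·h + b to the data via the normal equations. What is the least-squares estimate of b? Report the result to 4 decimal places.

Entries of MᵀM: Σh·h = 161, Σh = 23, Σ1 = 6.
And Σh·P = 295, ΣP = 42.
Normal equations: [[161, 23]; [23, 6]]·[m, b]ᵀ = [295, 42]ᵀ.
Δ = 161·6 − 23² = 437.
m = (295·6 − 23·42)/437 = 804/437; b = (161·42 − 23·295)/437 = -1/19.

b = -0.0526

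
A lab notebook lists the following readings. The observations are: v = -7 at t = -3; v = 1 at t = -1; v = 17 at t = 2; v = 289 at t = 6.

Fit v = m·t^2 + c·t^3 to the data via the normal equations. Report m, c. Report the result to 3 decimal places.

Normal-equation sums: Σt^2·t^2 = 1394, Σt^2·t^3 = 7564, Σt^3·t^3 = 47450.
Moment sums: Σt^2·v = 10410, Σt^3·v = 62748.
AᵀA·[m, c]ᵀ = Aᵀv becomes [[1394, 7564]; [7564, 47450]]·[m, c]ᵀ = [10410, 62748]ᵀ.
Δ = 1394·47450 − 7564² = 8931204.
m = (10410·47450 − 7564·62748)/8931204 = 1610719/744267; c = (1394·62748 − 7564·10410)/8931204 = 727456/744267.

m = 2.164, c = 0.977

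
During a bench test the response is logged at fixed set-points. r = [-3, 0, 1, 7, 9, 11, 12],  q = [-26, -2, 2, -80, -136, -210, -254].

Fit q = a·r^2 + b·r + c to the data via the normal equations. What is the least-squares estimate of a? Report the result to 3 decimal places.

a = -1.977

Sums needed: Σr^2·r^2 = 44421, Σr^2·r = 4105, Σr^2 = 405, Σr·r = 405, Σr = 37, Σ1 = 7.
And Σr^2·q = -77154, Σr·q = -7062, Σq = -706.
AᵀA·[a, b, c]ᵀ = Aᵀq becomes [[44421, 4105, 405]; [4105, 405, 37]; [405, 37, 7]]·[a, b, c]ᵀ = [-77154, -7062, -706]ᵀ.
Solving the 3×3 system (Gaussian elimination) gives a = -929303/470092, b = 1240881/470092, c = -102131/235046.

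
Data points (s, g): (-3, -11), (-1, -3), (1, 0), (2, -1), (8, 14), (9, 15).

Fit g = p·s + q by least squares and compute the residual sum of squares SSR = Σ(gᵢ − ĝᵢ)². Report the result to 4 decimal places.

Normal-equation sums: Σs·s = 160, Σs = 16, Σ1 = 6.
Moment sums: Σs·g = 281, Σg = 14.
Eliminating q: 6·(row 1) − 16·(row 2) gives 704·p = 6·281 − 16·14 = 1462, so p = 731/352.
Then q = (14 − 16·(731/352))/6 = -141/44.
Residuals: -551/352, 73/32, 397/352, -343/176, 13/22, -171/352; SSR = 4685/352.

SSR = 13.3097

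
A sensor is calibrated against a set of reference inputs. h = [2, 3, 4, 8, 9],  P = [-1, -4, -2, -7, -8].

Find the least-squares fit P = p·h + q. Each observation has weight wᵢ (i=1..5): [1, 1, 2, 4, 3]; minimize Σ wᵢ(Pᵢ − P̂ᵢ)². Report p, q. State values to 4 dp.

p = -0.9725, q = 0.8200

Setting ∂/∂p … = 0 gives: 544·p + 72·q = -470;  72·p + 11·q = -61.
det = 544·11 − 72² = 800.
p = ((-470)·11 − 72·(-61))/800 = -389/400; q = (544·(-61) − 72·(-470))/800 = 41/50.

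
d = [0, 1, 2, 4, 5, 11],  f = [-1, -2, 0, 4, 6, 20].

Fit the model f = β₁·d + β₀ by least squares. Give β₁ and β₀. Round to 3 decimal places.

Sums needed: Σd·d = 167, Σd = 23, Σ1 = 6.
For Mᵀf: Σd·f = 264, Σf = 27.
Normal equations: [[167, 23]; [23, 6]]·[β₁, β₀]ᵀ = [264, 27]ᵀ.
Determinant 167·6 − 23² = 473.
β₁ = (264·6 − 23·27)/473 = 963/473; β₀ = (167·27 − 23·264)/473 = -1563/473.

β₁ = 2.036, β₀ = -3.304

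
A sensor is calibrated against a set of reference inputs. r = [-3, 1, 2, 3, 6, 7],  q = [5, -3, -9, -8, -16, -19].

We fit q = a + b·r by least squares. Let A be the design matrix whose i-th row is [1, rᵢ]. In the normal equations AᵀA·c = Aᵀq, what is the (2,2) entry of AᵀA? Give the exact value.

Row 2 ↔ basis r, column 2 ↔ basis r, so (AᵀA)_{2,2} = Σᵢ (r)·(r) = (-3)·(-3) + (1)·(1) + (2)·(2) + (3)·(3) + (6)·(6) + (7)·(7) = 108.

108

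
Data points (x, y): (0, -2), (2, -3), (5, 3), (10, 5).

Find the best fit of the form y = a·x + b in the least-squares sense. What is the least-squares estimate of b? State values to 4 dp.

AᵀA·[a, b]ᵀ = Aᵀy reads: 129·a + 17·b = 59;  17·a + 4·b = 3.
Eliminating b: 4·(row 1) − 17·(row 2) gives 227·a = 4·59 − 17·3 = 185, so a = 185/227.
Then b = (3 − 17·(185/227))/4 = -616/227.

b = -2.7137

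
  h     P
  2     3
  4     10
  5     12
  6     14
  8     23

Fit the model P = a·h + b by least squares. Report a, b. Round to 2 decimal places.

a = 3.20, b = -3.60

Compute the Gram sums: Σh·h = 145, Σh = 25, Σ1 = 5.
And Σh·P = 374, ΣP = 62.
So XᵀX·[a, b]ᵀ = XᵀP: [[145, 25]; [25, 5]]·[a, b]ᵀ = [374, 62]ᵀ.
Δ = 145·5 − 25² = 100.
a = (374·5 − 25·62)/100 = 16/5; b = (145·62 − 25·374)/100 = -18/5.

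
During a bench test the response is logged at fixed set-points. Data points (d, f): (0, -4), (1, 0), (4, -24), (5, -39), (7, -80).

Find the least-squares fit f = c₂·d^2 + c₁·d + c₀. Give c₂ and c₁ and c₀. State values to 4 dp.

Compute the Gram sums: Σd^2·d^2 = 3283, Σd^2·d = 533, Σd^2 = 91, Σd·d = 91, Σd = 17, Σ1 = 5.
Moment sums: Σd^2·f = -5279, Σd·f = -851, Σf = -147.
So MᵀM·[c₂, c₁, c₀]ᵀ = Mᵀf: [[3283, 533, 91]; [533, 91, 17]; [91, 17, 5]]·[c₂, c₁, c₀]ᵀ = [-5279, -851, -147]ᵀ.
Solving the 3×3 system (Gaussian elimination) gives c₂ = -899/456, c₁ = 1231/456, c₀ = -205/76.

c₂ = -1.9715, c₁ = 2.6996, c₀ = -2.6974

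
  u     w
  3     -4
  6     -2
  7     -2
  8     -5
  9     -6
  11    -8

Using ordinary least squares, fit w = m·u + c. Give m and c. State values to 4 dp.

m = -0.5893, c = -0.1786

The normal equations are: 360·m + 44·c = -220;  44·m + 6·c = -27.
(Σu·u = 360, Σu = 44, Σ1 = 6, Σu·w = -220, Σw = -27.)
Eliminating c: 6·(row 1) − 44·(row 2) gives 224·m = 6·(-220) − 44·(-27) = -132, so m = -33/56.
Then c = ((-27) − 44·(-33/56))/6 = -5/28.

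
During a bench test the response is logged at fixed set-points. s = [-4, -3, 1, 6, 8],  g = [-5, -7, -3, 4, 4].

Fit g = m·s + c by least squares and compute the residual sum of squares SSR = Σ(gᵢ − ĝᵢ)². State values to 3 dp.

Forming XᵀX = [[126, 8]; [8, 5]] and Xᵀg = [94, -7]ᵀ gives XᵀX·[m, c]ᵀ = Xᵀg.
Δ = 126·5 − 8² = 566.
m = (94·5 − 8·(-7))/566 = 263/283; c = (126·(-7) − 8·94)/566 = -817/283.
Residuals: 454/283, -375/283, -295/283, 371/283, -155/283; SSR = 2104/283.

SSR = 7.435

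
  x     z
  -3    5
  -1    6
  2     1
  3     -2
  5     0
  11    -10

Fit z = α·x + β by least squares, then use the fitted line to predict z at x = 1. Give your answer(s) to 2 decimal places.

Compute the Gram sums: Σx·x = 169, Σx = 17, Σ1 = 6.
For Aᵀz: Σx·z = -135, Σz = 0.
Normal equations: [[169, 17]; [17, 6]]·[α, β]ᵀ = [-135, 0]ᵀ.
Eliminating β: 6·(row 1) − 17·(row 2) gives 725·α = 6·(-135) − 17·0 = -810, so α = -162/145.
Then β = (0 − 17·(-162/145))/6 = 459/145.
At x = 1: ẑ = (-162/145)·(1) + (459/145)·(1) = 297/145.

ẑ = 2.05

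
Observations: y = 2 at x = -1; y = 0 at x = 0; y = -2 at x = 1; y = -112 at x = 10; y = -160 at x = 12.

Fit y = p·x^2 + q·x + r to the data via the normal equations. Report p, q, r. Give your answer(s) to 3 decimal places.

Forming MᵀM = [[30738, 2728, 246]; [2728, 246, 22]; [246, 22, 5]] and Mᵀy = [-34240, -3044, -272]ᵀ gives MᵀM·[p, q, r]ᵀ = Mᵀy.
Inverting the 3×3 Gram matrix, [p, q, r]ᵀ = [-90252/90391, -123670/90391, 67276/90391]ᵀ.

p = -0.998, q = -1.368, r = 0.744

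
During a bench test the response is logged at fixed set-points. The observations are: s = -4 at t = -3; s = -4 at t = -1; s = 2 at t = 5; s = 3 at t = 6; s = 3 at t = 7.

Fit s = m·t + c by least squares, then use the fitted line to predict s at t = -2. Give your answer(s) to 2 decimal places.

Sums needed: Σt·t = 120, Σt = 14, Σ1 = 5.
Moment sums: Σt·s = 65, Σs = 0.
So MᵀM·[m, c]ᵀ = Mᵀs: [[120, 14]; [14, 5]]·[m, c]ᵀ = [65, 0]ᵀ.
Δ = 120·5 − 14² = 404.
m = (65·5 − 14·0)/404 = 325/404; c = (120·0 − 14·65)/404 = -455/202.
At t = -2: ŝ = (325/404)·(-2) + (-455/202)·(1) = -390/101.

ŝ = -3.86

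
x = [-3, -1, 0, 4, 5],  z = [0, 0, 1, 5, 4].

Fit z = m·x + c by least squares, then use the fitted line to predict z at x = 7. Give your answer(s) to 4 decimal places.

Normal-equation sums: Σx·x = 51, Σx = 5, Σ1 = 5.
For Mᵀz: Σx·z = 40, Σz = 10.
So MᵀM·[m, c]ᵀ = Mᵀz: [[51, 5]; [5, 5]]·[m, c]ᵀ = [40, 10]ᵀ.
det = 51·5 − 5² = 230.
m = (40·5 − 5·10)/230 = 15/23; c = (51·10 − 5·40)/230 = 31/23.
At x = 7: ẑ = (15/23)·(7) + (31/23)·(1) = 136/23.

ẑ = 5.9130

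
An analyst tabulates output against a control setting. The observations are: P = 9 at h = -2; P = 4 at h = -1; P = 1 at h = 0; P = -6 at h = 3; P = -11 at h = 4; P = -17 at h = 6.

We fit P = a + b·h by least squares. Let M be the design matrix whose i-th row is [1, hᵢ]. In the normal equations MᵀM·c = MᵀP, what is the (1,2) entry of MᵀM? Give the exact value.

10

Row 1 ↔ basis 1, column 2 ↔ basis h, so (MᵀM)_{1,2} = Σᵢ h = (1)·(-2) + (1)·(-1) + (1)·(0) + (1)·(3) + (1)·(4) + (1)·(6) = 10.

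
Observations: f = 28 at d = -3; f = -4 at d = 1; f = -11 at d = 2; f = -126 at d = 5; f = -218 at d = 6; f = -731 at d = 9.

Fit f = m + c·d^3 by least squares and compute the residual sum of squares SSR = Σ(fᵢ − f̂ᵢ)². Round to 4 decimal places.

SSR = 11.0903

The normal equations are: 6·m + 1052·c = -1062;  1052·m + 594516·c = -596585.
Determinant 6·594516 − 1052² = 2460392.
m = ((-1062)·594516 − 1052·(-596585))/2460392 = -942143/615098; c = (6·(-596585) − 1052·(-1062))/2460392 = -1231143/1230196.
Residuals: 3088913/1230196, -1805355/1230196, -899363/615098, 772465/1230196, -185777/615098, 10387/111836; SSR = 13643285/1230196.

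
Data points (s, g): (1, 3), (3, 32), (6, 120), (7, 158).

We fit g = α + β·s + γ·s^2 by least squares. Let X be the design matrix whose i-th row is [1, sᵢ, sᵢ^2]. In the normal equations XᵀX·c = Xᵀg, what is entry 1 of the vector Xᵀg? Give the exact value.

313

Entry 1 ↔ basis 1, so (Xᵀg)_{1} = Σᵢ gᵢ = (1)·(3) + (1)·(32) + (1)·(120) + (1)·(158) = 313.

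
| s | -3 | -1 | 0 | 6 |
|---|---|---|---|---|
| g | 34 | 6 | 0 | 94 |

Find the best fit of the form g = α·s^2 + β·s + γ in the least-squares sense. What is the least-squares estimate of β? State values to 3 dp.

The normal system XᵀX·[α, β, γ]ᵀ = Xᵀg is [[1378, 188, 46]; [188, 46, 2]; [46, 2, 4]]·[α, β, γ]ᵀ = [3696, 456, 134]ᵀ.
Inverting the 3×3 Gram matrix, [α, β, γ]ᵀ = [1093/366, -4219/1830, 189/610]ᵀ.

β = -2.305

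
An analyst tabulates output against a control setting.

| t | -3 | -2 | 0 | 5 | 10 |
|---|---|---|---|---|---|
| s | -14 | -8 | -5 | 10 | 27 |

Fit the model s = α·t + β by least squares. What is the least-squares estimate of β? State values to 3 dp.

Entries of XᵀX: Σt·t = 138, Σt = 10, Σ1 = 5.
Right-hand side: Σt·s = 378, Σs = 10.
Normal equations: [[138, 10]; [10, 5]]·[α, β]ᵀ = [378, 10]ᵀ.
Determinant 138·5 − 10² = 590.
α = (378·5 − 10·10)/590 = 179/59; β = (138·10 − 10·378)/590 = -240/59.

β = -4.068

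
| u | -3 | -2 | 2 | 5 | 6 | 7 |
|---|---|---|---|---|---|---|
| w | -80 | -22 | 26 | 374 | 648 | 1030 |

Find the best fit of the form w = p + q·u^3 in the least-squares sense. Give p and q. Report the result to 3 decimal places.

p = 1.192, q = 2.997

Entries of MᵀM: Σ1 = 6, Σu^3 = 657, Σu^3·u^3 = 180787.
Moment sums: Σw = 1976, Σu^3·w = 542552.
det = 6·180787 − 657² = 653073.
p = (1976·180787 − 657·542552)/653073 = 778448/653073; q = (6·542552 − 657·1976)/653073 = 652360/217691.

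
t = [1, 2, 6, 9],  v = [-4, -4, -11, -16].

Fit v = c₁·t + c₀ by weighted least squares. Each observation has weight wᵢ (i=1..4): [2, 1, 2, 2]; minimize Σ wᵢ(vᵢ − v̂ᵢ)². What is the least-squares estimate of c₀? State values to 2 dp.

c₀ = -1.94

Forming MᵀWM = [[240, 34]; [34, 7]] and MᵀWv = [-436, -66]ᵀ gives MᵀWM·[c₁, c₀]ᵀ = MᵀWv.
det = 240·7 − 34² = 524.
c₁ = ((-436)·7 − 34·(-66))/524 = -202/131; c₀ = (240·(-66) − 34·(-436))/524 = -254/131.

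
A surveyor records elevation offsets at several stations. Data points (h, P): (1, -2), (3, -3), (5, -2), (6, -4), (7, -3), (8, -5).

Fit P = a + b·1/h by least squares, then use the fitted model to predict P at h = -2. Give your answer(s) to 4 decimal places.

P̂ = -4.7823

Normal-equation sums: Σ1 = 6, Σ1/h = 551/280, Σ1/h·1/h = 857249/705600.
Right-hand side: ΣP = -19, Σ1/h·P = -4301/840.
XᵀX·[a, b]ᵀ = XᵀP becomes [[6, 551/280]; [551/280, 857249/705600]]·[a, b]ᵀ = [-19, -4301/840]ᵀ.
Eliminating b: (857249/705600)·(row 1) − (551/280)·(row 2) gives (160739/47040)·a = (857249/705600)·(-19) − (551/280)·(-4301/840) = -4589089/352800, so a = -9178178/2411085.
Then b = ((-4301/840) − (551/280)·(-9178178/2411085))/(857249/705600) = 313656/160739.
At h = -2: P̂ = (-9178178/2411085)·(1) + (313656/160739)·(-1/2) = -11530598/2411085.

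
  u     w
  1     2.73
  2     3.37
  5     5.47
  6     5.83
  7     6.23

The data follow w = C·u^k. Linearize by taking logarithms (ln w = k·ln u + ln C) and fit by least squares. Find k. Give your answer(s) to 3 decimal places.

k = 0.441

With ln wᵢ as the transformed response and ln uᵢ as the regressor:
Sums: Σln u = 6.0403, Σ(ln u)² = 10.0677, Σln w = 7.5109, Σln u·ln w = 10.2957.
Normal system: [[10.0677, 6.0403]; [6.0403, 5]]·[k, ln C]ᵀ = [10.2957, 7.5109]ᵀ.
Solving (det = 13.8539): k = 0.44109, ln C = 0.96932.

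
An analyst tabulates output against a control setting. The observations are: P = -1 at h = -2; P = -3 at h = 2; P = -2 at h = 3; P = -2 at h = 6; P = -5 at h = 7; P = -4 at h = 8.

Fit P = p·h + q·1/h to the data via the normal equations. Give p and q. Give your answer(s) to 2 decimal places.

From the data, Σh·h = 166, Σh·1/h = 6, Σ1/h·1/h = 19049/28224.
For XᵀP: Σh·P = -89, Σ1/h·P = -45/14.
XᵀX·[p, q]ᵀ = XᵀP becomes [[166, 6]; [6, 19049/28224]]·[p, q]ᵀ = [-89, -45/14]ᵀ.
Determinant 166·(19049/28224) − 6² = 1073035/14112.
p = ((-89)·(19049/28224) − 6·(-45/14))/(1073035/14112) = -1151041/2146070; q = (166·(-45/14) − 6·(-89))/(1073035/14112) = 6048/1073035.

p = -0.54, q = 0.01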